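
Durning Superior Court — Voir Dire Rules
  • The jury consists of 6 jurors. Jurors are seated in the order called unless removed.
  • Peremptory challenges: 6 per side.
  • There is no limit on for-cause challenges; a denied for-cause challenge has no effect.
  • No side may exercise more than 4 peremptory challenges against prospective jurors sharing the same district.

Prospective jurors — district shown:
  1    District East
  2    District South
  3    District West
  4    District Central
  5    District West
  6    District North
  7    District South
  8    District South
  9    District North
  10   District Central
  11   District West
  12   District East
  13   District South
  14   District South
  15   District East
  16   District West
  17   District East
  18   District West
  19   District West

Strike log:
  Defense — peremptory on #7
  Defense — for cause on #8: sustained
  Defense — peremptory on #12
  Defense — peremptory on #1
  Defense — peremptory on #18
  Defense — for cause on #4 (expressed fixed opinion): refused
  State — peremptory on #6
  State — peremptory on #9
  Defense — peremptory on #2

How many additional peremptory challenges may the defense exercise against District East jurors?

1

Defense peremptories so far: #7, #12, #1, #18, #2 — 5 of 6 used, 1 left overall.
Against District East: #12, #1 — 2 used; per-district cap 4 leaves 2.
Binding limit: min(1, 2) = 1.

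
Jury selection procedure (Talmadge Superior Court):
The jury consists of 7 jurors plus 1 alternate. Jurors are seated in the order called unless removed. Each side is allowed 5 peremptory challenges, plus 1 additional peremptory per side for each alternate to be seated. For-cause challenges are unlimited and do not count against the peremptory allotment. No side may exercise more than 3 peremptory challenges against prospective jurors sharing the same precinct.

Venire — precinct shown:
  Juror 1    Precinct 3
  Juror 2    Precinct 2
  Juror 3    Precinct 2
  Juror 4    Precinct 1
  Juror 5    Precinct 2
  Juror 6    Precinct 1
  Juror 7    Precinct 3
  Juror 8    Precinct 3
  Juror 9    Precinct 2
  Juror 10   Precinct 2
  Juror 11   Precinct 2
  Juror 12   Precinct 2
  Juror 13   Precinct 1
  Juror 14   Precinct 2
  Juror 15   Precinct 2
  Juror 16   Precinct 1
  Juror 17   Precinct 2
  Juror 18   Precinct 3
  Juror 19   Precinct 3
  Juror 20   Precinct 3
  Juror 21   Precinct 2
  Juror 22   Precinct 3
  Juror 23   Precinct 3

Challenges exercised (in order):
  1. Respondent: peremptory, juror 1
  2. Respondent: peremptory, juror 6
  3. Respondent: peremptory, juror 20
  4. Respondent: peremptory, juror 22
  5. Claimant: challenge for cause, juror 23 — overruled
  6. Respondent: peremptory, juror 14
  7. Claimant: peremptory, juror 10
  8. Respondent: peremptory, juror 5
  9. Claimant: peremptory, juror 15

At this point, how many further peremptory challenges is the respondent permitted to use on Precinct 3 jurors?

0

Respondent peremptories so far: #1, #6, #20, #22, #14, #5 — 6 of 6 used, 0 left overall.
Against Precinct 3: #1, #20, #22 — 3 used; per-precinct cap 3 leaves 0.
Binding limit: min(0, 0) = 0.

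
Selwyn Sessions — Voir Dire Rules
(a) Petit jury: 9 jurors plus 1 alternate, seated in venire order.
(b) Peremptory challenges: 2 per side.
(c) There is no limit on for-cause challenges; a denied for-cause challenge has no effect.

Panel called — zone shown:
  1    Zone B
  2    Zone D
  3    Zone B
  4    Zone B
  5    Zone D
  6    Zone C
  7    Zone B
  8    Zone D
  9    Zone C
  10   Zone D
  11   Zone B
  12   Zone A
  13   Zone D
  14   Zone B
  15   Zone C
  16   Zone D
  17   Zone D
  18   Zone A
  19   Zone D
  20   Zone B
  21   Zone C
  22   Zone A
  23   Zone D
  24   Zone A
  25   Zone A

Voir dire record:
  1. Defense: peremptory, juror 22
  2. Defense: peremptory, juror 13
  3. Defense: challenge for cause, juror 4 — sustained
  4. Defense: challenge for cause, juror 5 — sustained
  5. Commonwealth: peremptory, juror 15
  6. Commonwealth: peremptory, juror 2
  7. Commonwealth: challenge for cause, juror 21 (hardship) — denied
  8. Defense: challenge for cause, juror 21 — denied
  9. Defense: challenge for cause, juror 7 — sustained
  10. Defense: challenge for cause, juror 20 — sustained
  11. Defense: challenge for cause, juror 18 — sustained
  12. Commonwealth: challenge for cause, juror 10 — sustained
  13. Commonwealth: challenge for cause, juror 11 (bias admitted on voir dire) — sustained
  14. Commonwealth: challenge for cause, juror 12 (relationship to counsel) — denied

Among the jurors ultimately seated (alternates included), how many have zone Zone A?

1

Removed: #2, #4, #5, #7, #10, #11, #13, #15, #18, #20, #22.
Seated (10 incl. alternates): #1, #3, #6, #8, #9, #12, #14, #16, #17, #19.
Of those, in Zone A: #12 → 1.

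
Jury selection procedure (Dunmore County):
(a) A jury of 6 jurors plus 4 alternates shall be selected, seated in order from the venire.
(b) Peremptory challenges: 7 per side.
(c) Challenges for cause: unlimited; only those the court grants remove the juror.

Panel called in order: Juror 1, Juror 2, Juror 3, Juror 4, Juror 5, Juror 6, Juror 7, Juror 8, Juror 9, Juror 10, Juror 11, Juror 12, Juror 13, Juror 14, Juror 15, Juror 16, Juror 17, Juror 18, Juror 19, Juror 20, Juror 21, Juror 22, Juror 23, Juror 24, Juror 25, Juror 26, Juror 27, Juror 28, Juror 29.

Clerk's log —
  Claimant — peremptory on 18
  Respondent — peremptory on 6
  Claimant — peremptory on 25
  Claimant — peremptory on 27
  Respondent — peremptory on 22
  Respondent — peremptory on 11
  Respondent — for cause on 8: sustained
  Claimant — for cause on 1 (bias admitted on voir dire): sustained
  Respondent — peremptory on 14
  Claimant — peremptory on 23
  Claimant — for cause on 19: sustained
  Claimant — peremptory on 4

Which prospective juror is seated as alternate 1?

Removed: #1, #4, #6, #8, #11, #14, #18, #19, #22, #23, #25, #27.
Seating in order: seats 1–6 → #2, #3, #5, #7, #9, #10; alternates → #12, #13, #15, #16.
So alternate 1 is #12.

12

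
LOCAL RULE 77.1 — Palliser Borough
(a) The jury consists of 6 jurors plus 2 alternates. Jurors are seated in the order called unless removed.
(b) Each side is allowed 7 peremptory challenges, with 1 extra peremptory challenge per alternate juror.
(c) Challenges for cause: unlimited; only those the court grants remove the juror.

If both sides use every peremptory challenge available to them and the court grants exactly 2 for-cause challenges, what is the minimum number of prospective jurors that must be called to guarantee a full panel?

Seats to fill: 6 + 2 alternates = 8.
Peremptories: 7 + 1×2 = 9 per side × 2 sides = 18.
For-cause removals: 2.
Minimum venire: 8 + 18 + 2 = 28.

28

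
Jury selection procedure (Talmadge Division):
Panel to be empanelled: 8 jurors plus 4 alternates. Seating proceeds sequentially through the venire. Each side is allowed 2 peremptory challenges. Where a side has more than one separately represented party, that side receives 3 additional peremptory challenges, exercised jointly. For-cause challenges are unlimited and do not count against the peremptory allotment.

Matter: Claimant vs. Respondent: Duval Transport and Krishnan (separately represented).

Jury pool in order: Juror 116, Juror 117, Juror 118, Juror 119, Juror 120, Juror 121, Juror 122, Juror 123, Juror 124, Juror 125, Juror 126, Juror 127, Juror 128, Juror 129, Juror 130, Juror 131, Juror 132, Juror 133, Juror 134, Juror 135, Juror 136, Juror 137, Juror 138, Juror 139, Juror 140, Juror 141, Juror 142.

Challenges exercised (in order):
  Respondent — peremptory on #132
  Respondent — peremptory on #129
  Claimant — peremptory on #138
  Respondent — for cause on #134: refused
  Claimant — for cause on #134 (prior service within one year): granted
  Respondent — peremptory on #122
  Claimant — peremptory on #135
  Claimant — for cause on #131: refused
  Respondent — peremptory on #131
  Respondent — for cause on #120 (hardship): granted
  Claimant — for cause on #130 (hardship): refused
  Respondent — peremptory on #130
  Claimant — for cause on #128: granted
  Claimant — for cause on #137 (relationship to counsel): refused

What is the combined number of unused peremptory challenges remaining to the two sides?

0

Claimant allotment: 2. Respondent allotment: 2 base + 3 multi-party = 5.
Claimant peremptories used: #138, #135 — 2 (for-cause on #134, #131, #130, #128, #137 don't count).
Respondent peremptories used: #132, #129, #122, #131, #130 — 5 (for-cause on #134, #120 don't count).
Remaining: (2 − 2) + (5 − 5) = 0.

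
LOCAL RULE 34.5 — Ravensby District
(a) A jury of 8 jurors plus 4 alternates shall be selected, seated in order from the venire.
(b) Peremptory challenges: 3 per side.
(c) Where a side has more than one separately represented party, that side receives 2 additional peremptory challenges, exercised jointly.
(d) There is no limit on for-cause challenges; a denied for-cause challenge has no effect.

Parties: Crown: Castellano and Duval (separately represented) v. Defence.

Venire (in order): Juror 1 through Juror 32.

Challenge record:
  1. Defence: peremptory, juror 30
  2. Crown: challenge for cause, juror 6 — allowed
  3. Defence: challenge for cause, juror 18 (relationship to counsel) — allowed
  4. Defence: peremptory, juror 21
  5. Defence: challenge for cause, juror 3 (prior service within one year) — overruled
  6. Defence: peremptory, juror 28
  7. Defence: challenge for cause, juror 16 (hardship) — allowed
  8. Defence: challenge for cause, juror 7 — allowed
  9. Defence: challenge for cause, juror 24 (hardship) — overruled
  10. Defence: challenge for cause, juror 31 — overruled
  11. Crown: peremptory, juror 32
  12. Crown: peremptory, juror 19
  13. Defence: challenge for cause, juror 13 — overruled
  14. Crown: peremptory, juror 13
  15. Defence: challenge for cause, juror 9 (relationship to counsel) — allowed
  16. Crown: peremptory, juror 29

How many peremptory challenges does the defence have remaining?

Defence allotment: 3.
Defence peremptories used: #30, #21, #28 — 3 (for-cause on #18, #3, #16, #7, #24, #31, #13, #9 don't count).
Remaining: 3 − 3 = 0.

0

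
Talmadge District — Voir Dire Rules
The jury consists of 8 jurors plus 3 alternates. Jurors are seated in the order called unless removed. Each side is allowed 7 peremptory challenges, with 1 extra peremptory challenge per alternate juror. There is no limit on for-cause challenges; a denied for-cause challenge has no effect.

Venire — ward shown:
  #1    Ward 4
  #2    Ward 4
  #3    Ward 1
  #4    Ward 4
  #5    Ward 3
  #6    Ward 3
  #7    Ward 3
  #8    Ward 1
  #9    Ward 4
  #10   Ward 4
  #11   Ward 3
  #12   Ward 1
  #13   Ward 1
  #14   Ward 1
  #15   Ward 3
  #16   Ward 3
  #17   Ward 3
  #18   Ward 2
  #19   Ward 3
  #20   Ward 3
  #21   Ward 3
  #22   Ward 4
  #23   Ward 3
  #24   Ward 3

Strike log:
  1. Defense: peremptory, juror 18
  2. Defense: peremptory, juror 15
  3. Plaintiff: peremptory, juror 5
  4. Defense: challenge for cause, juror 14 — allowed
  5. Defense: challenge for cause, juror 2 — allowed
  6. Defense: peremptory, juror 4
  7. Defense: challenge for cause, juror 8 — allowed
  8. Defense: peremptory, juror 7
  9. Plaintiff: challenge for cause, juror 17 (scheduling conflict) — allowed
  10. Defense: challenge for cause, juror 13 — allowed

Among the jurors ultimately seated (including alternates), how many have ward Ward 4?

Removed: #2, #4, #5, #7, #8, #13, #14, #15, #17, #18.
Seated (11 incl. alternates): #1, #3, #6, #9, #10, #11, #12, #16, #19, #20, #21.
Of those, in Ward 4: #1, #9, #10 → 3.

3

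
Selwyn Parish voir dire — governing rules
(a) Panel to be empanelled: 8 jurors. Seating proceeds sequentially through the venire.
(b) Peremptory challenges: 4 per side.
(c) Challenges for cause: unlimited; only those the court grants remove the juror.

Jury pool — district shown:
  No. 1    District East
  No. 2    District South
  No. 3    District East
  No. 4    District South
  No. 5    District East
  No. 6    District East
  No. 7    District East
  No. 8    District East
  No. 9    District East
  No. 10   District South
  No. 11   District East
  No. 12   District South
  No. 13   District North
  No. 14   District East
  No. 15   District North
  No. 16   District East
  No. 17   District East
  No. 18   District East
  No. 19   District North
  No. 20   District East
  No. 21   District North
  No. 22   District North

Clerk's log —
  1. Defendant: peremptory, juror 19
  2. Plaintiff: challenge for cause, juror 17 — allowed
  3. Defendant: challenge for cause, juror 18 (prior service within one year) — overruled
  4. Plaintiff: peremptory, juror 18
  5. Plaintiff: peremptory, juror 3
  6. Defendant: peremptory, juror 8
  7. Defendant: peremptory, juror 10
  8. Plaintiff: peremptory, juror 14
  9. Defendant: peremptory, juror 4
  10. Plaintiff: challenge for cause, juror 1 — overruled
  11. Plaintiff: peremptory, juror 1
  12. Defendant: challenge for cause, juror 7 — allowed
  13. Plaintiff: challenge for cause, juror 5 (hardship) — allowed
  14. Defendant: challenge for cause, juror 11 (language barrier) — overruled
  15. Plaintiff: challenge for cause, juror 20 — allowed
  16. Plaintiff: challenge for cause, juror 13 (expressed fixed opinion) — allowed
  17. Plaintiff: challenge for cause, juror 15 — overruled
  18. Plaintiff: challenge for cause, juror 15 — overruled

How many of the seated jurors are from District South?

Removed: #1, #3, #4, #5, #7, #8, #10, #13, #14, #17, #18, #19, #20.
Seated jurors 1–8: #2, #6, #9, #11, #12, #15, #16, #21.
Of those, in District South: #2, #12 → 2.

2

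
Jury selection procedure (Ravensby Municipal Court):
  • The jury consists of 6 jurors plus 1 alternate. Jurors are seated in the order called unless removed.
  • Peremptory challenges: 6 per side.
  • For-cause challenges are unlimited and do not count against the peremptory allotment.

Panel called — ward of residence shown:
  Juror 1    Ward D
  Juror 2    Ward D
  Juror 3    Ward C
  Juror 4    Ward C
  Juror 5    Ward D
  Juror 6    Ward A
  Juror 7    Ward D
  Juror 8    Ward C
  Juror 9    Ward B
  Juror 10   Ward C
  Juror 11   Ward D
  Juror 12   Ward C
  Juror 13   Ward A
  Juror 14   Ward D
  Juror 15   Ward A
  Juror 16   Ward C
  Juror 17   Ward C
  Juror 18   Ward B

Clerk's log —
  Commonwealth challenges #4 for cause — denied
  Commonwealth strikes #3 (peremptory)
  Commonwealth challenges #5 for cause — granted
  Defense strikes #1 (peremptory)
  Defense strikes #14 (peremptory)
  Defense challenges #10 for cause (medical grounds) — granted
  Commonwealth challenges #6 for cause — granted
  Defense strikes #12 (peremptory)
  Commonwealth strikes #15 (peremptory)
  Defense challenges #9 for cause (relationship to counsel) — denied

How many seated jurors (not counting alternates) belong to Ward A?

0

Removed: #1, #3, #5, #6, #10, #12, #14, #15.
Seated jurors 1–6: #2, #4, #7, #8, #9, #11 (alternates #13 not counted).
None of those are in Ward A → 0.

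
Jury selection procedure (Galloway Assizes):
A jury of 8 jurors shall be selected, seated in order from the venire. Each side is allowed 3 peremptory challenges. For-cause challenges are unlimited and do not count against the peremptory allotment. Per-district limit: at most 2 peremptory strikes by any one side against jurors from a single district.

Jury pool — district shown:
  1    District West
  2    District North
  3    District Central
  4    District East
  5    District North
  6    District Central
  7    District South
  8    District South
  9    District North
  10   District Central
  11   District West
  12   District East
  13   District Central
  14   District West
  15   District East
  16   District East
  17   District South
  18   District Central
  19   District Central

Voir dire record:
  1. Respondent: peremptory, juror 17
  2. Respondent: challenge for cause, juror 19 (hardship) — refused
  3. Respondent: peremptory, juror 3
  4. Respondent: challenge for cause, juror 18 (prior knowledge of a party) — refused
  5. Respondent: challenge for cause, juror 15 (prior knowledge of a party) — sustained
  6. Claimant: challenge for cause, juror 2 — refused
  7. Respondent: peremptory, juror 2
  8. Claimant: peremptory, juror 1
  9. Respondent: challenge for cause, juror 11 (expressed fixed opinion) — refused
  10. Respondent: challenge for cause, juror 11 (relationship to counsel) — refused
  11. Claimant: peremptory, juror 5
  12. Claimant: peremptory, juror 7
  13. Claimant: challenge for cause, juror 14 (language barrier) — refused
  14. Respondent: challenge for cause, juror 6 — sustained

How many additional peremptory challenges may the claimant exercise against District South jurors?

0

Claimant peremptories so far: #1, #5, #7 — 3 of 3 used, 0 left overall.
Against District South: #7 — 1 used; per-district cap 2 leaves 1.
Binding limit: min(0, 1) = 0.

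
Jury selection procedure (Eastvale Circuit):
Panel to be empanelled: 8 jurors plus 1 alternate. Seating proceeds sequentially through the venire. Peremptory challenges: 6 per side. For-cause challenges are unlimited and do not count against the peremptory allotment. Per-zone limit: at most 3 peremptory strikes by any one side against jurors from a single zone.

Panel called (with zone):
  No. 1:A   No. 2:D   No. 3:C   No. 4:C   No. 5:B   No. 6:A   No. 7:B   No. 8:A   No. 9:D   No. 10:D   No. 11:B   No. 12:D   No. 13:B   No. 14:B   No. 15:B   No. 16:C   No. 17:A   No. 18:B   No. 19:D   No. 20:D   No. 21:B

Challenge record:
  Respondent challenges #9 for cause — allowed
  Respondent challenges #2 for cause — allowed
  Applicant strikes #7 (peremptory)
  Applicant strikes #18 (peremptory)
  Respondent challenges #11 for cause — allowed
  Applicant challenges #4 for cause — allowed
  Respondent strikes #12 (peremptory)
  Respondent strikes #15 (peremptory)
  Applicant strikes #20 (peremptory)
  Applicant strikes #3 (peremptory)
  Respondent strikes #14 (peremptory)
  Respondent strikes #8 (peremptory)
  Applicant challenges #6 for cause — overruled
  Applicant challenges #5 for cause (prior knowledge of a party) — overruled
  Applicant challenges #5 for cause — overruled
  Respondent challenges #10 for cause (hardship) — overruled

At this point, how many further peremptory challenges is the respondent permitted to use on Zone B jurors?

Respondent peremptories so far: #12, #15, #14, #8 — 4 of 6 used, 2 left overall.
Against Zone B: #15, #14 — 2 used; per-zone cap 3 leaves 1.
Binding limit: min(2, 1) = 1.

1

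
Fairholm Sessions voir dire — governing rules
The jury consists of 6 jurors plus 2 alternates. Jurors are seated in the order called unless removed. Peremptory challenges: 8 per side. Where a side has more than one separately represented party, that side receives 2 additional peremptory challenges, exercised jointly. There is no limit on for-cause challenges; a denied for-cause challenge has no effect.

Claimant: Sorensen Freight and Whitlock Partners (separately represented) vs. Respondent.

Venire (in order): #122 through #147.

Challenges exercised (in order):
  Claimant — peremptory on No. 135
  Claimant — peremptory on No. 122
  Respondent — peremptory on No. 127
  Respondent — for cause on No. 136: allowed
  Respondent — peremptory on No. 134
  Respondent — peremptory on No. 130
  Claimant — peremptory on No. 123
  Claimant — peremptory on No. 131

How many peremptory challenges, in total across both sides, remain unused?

Claimant allotment: 8 base + 2 multi-party = 10. Respondent allotment: 8.
Claimant peremptories used: #135, #122, #123, #131 — 4.
Respondent peremptories used: #127, #134, #130 — 3 (the for-cause on #136 doesn't count).
Remaining: (10 − 4) + (8 − 3) = 11.

11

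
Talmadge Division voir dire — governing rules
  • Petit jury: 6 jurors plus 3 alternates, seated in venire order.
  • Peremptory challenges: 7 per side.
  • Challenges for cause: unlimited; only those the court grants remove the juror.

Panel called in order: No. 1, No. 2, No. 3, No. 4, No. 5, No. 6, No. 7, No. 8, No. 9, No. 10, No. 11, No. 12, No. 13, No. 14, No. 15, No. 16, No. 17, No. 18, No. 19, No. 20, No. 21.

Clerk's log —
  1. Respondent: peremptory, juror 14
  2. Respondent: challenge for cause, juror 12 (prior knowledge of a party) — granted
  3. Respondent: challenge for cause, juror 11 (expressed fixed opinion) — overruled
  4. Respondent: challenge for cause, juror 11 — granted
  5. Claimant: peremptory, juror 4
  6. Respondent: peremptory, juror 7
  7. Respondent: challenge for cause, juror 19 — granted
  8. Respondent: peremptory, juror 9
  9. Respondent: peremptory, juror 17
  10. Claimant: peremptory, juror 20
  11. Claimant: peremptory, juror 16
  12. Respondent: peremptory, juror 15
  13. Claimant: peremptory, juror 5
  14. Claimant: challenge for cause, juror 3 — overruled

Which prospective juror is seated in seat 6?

Removed: #4, #5, #7, #9, #11, #12, #14, #15, #16, #17, #19, #20. (#3 stays — for-cause denied.)
Seating in order: seats 1–6 → #1, #2, #3, #6, #8, #10; alternates → #13, #18, #21.
So seat 6 is #10.

10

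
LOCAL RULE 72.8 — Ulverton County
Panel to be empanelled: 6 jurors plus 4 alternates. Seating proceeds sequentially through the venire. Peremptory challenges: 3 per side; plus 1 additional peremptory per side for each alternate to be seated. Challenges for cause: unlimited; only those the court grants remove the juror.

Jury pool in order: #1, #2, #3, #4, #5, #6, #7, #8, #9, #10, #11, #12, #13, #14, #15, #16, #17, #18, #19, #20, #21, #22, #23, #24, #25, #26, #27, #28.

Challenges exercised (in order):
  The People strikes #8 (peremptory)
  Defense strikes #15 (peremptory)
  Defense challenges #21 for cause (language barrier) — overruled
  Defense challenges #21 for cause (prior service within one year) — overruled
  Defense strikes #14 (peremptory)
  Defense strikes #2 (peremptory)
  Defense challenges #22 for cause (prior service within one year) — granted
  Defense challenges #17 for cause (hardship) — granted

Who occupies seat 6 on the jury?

7

Removed: #2, #8, #14, #15, #17, #22. (#21 stays — for-cause denied.)
Seating in order: seats 1–6 → #1, #3, #4, #5, #6, #7; alternates → #9, #10, #11, #12.
So seat 6 is #7.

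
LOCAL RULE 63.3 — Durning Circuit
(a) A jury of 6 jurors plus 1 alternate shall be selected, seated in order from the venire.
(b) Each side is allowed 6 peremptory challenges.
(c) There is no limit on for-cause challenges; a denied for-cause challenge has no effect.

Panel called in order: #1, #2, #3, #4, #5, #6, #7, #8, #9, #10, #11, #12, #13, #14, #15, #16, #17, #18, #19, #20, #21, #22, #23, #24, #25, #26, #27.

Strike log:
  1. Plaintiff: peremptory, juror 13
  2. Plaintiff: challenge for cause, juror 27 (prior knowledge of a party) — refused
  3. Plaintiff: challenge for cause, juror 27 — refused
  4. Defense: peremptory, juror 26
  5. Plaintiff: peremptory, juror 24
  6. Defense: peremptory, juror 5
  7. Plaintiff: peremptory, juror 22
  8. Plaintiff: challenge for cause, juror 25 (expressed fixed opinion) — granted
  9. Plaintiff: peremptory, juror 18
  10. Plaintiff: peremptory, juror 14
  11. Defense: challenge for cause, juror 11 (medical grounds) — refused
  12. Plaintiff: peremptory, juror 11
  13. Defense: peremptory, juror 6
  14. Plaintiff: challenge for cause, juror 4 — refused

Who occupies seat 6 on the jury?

8

Removed: #5, #6, #11, #13, #14, #18, #22, #24, #25, #26. (#4, #27 stay — for-cause denied.)
Seating in order: seats 1–6 → #1, #2, #3, #4, #7, #8; alternates → #9.
So seat 6 is #8.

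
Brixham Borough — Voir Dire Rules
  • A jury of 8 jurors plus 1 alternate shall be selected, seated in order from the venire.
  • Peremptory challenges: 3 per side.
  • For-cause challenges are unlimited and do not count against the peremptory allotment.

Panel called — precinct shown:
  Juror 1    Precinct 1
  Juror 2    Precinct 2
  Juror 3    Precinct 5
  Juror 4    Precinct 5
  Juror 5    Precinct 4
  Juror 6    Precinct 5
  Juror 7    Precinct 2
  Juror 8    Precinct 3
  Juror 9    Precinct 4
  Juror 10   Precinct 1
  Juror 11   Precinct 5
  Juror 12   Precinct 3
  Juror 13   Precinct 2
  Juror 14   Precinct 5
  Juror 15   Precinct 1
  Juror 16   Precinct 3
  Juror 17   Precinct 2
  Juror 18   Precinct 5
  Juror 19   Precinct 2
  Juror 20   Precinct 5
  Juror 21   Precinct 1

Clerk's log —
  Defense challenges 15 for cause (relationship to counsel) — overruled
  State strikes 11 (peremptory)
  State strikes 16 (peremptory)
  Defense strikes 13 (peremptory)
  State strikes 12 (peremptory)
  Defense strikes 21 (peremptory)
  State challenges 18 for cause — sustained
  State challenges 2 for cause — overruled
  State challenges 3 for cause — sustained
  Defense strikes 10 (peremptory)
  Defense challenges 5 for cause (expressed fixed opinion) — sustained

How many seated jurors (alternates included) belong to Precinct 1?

2

Removed: #3, #5, #10, #11, #12, #13, #16, #18, #21.
Seated (9 incl. alternates): #1, #2, #4, #6, #7, #8, #9, #14, #15.
Of those, in Precinct 1: #1, #15 → 2.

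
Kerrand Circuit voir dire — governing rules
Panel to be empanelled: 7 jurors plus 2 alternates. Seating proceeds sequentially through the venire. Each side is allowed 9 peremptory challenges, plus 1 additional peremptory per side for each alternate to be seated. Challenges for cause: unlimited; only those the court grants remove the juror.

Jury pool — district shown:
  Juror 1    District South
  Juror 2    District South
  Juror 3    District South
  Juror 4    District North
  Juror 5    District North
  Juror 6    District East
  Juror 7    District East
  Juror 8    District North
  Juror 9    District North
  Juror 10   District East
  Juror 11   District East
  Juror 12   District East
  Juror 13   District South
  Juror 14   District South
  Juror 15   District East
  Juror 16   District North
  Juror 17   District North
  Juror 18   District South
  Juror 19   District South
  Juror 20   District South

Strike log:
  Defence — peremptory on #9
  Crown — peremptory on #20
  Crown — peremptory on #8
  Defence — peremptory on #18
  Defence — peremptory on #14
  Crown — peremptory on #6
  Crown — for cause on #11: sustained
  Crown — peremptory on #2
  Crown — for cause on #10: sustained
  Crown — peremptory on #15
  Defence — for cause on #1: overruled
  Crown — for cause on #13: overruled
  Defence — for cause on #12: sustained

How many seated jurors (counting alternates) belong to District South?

4

Removed: #2, #6, #8, #9, #10, #11, #12, #14, #15, #18, #20.
Seated (9 incl. alternates): #1, #3, #4, #5, #7, #13, #16, #17, #19.
Of those, in District South: #1, #3, #13, #19 → 4.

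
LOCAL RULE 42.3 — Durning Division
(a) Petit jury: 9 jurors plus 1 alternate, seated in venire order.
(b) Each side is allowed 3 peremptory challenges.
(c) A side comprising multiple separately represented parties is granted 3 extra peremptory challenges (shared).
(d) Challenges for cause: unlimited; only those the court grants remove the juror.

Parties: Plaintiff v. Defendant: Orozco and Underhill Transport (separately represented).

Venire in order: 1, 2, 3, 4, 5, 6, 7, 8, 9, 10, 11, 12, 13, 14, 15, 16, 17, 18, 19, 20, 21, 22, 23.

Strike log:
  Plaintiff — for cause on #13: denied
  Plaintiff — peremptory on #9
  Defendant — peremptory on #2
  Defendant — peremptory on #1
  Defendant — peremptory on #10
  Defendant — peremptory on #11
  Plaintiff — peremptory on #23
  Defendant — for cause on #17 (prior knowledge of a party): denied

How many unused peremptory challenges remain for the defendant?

2

Defendant allotment: 3 base + 3 multi-party = 6.
Defendant peremptories used: #2, #1, #10, #11 — 4 (the for-cause on #17 doesn't count).
Remaining: 6 − 4 = 2.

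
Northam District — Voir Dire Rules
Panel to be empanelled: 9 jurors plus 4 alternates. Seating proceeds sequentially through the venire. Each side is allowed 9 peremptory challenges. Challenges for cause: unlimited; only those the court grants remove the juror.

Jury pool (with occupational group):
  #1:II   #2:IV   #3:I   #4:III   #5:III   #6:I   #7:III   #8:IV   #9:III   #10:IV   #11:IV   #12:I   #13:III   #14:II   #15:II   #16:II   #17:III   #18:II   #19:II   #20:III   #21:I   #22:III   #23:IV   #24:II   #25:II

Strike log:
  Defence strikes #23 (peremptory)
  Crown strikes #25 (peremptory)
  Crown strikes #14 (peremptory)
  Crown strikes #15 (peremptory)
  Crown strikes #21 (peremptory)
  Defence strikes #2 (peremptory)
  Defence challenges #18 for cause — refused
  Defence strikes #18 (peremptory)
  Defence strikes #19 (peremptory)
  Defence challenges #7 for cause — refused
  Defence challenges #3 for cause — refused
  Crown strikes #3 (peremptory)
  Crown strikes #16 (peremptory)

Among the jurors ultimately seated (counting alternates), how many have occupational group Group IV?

3

Removed: #2, #3, #14, #15, #16, #18, #19, #21, #23, #25.
Seated (13 incl. alternates): #1, #4, #5, #6, #7, #8, #9, #10, #11, #12, #13, #17, #20.
Of those, in Group IV: #8, #10, #11 → 3.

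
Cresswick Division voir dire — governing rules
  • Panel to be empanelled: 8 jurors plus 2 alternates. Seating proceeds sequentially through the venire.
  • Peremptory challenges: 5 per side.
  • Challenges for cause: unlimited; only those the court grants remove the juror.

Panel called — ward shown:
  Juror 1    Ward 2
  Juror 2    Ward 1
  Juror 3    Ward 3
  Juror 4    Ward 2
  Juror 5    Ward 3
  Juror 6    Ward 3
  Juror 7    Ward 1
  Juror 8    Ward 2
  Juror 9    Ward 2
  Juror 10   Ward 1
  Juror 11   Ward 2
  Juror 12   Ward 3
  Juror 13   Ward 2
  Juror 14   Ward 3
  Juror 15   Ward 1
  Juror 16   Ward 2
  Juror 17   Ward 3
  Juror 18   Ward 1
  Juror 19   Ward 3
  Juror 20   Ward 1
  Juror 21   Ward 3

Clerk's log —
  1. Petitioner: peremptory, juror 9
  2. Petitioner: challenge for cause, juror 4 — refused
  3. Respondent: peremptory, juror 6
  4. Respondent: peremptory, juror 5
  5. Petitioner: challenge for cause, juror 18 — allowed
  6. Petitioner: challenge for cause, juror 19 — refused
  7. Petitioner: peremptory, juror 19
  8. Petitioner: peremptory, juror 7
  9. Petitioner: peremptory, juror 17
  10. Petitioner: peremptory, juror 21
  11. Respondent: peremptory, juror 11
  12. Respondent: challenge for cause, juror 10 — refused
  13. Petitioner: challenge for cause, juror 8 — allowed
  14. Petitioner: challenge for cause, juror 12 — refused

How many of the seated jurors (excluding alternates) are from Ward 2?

3

Removed: #5, #6, #7, #8, #9, #11, #17, #18, #19, #21.
Seated jurors 1–8: #1, #2, #3, #4, #10, #12, #13, #14 (alternates #15, #16 not counted).
Of those, in Ward 2: #1, #4, #13 → 3.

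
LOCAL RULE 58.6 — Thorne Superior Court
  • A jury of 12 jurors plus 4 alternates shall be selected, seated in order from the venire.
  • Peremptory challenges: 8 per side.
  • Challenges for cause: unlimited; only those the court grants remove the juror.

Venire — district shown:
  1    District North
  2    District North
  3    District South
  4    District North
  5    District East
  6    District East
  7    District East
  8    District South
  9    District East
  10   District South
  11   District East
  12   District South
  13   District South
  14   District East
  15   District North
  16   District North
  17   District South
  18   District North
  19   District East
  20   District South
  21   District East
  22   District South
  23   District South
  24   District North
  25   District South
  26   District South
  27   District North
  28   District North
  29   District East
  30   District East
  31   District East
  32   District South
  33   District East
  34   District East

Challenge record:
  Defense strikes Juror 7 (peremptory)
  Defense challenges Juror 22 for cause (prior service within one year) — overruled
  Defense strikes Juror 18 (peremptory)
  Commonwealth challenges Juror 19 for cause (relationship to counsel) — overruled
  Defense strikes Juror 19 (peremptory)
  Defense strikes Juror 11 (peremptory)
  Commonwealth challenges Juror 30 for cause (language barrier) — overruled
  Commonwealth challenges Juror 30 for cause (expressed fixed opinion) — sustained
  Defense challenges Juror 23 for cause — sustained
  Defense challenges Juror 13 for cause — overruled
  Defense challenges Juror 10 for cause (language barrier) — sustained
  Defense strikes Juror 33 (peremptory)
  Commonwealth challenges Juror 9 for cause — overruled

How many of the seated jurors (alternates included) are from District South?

Removed: #7, #10, #11, #18, #19, #23, #30, #33.
Seated (16 incl. alternates): #1, #2, #3, #4, #5, #6, #8, #9, #12, #13, #14, #15, #16, #17, #20, #21.
Of those, in District South: #3, #8, #12, #13, #17, #20 → 6.

6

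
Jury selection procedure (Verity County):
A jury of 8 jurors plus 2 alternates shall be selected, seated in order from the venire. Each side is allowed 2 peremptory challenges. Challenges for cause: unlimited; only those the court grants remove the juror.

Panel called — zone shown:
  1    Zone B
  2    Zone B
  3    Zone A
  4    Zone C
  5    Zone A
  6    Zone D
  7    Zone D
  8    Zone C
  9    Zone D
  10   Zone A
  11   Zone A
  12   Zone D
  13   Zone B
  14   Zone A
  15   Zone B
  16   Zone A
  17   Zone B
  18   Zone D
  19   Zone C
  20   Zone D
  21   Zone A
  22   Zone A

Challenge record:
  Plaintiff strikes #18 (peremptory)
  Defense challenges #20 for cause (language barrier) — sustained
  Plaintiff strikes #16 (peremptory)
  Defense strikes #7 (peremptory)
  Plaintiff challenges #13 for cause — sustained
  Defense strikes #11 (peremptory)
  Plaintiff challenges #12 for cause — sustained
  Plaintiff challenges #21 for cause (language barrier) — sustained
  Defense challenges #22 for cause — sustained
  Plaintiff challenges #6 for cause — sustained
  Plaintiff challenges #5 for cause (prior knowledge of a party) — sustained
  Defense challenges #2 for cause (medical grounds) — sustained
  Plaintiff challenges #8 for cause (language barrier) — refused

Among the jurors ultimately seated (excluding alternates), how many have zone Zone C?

Removed: #2, #5, #6, #7, #11, #12, #13, #16, #18, #20, #21, #22.
Seated jurors 1–8: #1, #3, #4, #8, #9, #10, #14, #15 (alternates #17, #19 not counted).
Of those, in Zone C: #4, #8 → 2.

2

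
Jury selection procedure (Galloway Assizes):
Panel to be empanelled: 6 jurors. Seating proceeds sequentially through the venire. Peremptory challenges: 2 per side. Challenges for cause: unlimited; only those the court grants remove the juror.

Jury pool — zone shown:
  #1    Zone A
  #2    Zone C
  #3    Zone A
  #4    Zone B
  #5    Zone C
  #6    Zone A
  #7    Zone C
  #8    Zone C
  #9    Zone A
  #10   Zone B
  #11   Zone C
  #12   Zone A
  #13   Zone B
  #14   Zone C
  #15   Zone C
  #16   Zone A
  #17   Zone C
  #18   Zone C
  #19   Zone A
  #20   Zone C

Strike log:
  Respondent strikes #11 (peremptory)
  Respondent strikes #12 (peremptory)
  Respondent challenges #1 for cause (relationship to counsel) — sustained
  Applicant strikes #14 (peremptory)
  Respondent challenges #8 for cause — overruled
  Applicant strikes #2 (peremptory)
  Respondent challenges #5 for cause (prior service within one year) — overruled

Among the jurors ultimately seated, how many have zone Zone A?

2

Removed: #1, #2, #11, #12, #14.
Seated jurors 1–6: #3, #4, #5, #6, #7, #8.
Of those, in Zone A: #3, #6 → 2.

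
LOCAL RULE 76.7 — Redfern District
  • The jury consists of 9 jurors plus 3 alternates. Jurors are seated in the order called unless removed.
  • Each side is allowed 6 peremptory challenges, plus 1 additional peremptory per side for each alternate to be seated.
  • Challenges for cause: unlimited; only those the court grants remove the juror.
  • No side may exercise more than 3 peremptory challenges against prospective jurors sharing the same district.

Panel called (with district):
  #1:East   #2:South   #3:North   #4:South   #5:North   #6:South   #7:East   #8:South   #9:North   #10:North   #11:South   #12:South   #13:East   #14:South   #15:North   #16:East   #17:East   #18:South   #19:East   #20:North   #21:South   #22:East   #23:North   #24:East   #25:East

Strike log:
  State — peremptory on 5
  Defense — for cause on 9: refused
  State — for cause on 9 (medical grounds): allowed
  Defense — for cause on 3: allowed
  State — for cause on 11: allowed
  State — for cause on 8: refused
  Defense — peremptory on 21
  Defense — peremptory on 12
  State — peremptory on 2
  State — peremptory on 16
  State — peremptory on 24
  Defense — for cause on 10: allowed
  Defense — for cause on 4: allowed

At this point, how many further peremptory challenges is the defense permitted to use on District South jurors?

1

Defense peremptories so far: #21, #12 — 2 of 9 used, 7 left overall.
Against District South: #21, #12 — 2 used; per-district cap 3 leaves 1.
Binding limit: min(7, 1) = 1.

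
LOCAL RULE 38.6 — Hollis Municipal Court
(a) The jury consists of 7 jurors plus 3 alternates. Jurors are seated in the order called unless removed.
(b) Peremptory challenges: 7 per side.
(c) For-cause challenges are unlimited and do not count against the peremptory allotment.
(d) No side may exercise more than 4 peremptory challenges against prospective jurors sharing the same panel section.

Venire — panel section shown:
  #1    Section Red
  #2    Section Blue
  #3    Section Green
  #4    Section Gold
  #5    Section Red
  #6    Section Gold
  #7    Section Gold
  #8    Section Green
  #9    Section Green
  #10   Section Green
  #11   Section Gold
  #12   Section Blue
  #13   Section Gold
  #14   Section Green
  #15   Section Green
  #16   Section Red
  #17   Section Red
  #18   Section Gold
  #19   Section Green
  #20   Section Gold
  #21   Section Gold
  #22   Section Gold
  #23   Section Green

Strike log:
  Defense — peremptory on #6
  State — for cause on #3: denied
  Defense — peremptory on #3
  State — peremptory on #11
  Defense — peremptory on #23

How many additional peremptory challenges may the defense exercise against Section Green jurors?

Defense peremptories so far: #6, #3, #23 — 3 of 7 used, 4 left overall.
Against Section Green: #3, #23 — 2 used; per-section cap 4 leaves 2.
Binding limit: min(4, 2) = 2.

2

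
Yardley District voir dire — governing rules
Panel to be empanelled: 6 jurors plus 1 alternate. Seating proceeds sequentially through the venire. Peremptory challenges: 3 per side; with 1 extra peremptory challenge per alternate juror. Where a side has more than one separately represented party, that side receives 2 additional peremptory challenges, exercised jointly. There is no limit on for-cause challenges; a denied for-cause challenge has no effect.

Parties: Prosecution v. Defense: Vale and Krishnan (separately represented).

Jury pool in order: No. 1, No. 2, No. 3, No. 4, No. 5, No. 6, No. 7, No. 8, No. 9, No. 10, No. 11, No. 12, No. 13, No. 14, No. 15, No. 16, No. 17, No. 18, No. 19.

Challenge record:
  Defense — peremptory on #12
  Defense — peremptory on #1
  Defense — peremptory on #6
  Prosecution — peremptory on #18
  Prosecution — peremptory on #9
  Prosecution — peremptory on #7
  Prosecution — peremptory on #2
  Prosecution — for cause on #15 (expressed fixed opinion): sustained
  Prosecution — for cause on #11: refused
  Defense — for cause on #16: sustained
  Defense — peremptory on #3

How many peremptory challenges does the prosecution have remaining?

Prosecution allotment: 3 base + 1 × 1 alternate = 4.
Prosecution peremptories used: #18, #9, #7, #2 — 4 (for-cause on #15, #11 don't count).
Remaining: 4 − 4 = 0.

0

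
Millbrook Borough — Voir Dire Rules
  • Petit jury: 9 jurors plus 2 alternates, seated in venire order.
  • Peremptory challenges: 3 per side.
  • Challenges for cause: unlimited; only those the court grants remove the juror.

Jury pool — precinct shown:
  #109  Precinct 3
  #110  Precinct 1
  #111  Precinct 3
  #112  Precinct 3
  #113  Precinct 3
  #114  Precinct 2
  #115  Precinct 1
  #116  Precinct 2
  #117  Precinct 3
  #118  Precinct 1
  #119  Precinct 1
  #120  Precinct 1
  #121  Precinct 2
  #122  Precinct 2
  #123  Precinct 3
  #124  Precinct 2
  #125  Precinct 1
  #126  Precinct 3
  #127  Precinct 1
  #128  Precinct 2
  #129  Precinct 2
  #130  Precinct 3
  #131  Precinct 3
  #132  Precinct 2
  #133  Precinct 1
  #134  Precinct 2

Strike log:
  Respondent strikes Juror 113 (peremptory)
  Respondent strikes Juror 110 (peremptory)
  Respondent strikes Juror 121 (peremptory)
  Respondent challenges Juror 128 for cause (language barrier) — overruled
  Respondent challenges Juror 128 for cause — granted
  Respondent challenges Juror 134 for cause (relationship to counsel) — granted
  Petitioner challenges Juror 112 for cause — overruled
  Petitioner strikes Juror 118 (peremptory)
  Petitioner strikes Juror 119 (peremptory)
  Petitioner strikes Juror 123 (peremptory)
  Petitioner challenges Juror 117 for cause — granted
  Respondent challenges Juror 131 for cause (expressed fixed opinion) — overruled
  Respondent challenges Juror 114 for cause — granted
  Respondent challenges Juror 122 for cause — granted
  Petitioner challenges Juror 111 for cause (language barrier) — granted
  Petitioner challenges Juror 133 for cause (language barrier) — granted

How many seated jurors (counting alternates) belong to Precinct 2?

Removed: #110, #111, #113, #114, #117, #118, #119, #121, #122, #123, #128, #133, #134.
Seated (11 incl. alternates): #109, #112, #115, #116, #120, #124, #125, #126, #127, #129, #130.
Of those, in Precinct 2: #116, #124, #129 → 3.

3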